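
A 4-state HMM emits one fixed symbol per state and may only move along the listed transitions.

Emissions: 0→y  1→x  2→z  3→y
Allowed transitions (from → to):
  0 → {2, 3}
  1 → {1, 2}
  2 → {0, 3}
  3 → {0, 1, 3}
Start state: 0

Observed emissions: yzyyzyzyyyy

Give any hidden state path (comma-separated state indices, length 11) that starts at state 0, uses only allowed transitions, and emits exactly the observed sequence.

  0: obs=y cand={0,3} pick 0 [start]
  1: obs=z cand={2} pick 2 [0->2 ok]
  2: obs=y cand={0,3} pick 3 [2->3 ok]
  3: obs=y cand={0,3} pick 0 [3->0 ok]
  4: obs=z cand={2} pick 2 [0->2 ok]
  5: obs=y cand={0,3} pick 0 [2->0 ok]
  6: obs=z cand={2} pick 2 [0->2 ok]
  7: obs=y cand={0,3} pick 0 [2->0 ok]
  8: obs=y cand={0,3} pick 3 [0->3 ok]
  9: obs=y cand={0,3} pick 0 [3->0 ok]
  10: obs=y cand={0,3} pick 3 [0->3 ok]

0,2,3,0,2,0,2,0,3,0,3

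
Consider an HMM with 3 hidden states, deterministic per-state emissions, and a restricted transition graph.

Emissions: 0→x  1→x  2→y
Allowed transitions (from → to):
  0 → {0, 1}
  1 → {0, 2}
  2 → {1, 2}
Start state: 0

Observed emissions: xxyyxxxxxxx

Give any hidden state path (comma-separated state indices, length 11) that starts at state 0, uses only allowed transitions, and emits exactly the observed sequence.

0,1,2,2,1,0,0,0,1,0,1

  [0] x  {0,1}  => 0  start
  [1] x  {0,1}  => 1  0->1 ok
  [2] y  {2}  => 2  1->2 ok
  [3] y  {2}  => 2  2->2 ok
  [4] x  {0,1}  => 1  2->1 ok
  [5] x  {0,1}  => 0  1->0 ok
  [6] x  {0,1}  => 0  0->0 ok
  [7] x  {0,1}  => 0  0->0 ok
  [8] x  {0,1}  => 1  0->1 ok
  [9] x  {0,1}  => 0  1->0 ok
  [10] x  {0,1}  => 1  0->1 ok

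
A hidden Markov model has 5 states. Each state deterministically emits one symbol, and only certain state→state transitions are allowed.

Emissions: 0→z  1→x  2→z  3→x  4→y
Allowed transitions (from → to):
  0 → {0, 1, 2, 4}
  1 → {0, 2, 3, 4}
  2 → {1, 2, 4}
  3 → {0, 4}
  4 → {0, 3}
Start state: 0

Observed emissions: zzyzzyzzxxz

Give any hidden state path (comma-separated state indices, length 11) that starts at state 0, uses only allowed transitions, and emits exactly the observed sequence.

0,2,4,0,2,4,0,0,1,3,0

  t0 'z' -> {0,2}, take 0 (start)
  t1 'z' -> {0,2}, take 2 (0->2 ok)
  t2 'y' -> {4}, take 4 (2->4 ok)
  t3 'z' -> {0,2}, take 0 (4->0 ok)
  t4 'z' -> {0,2}, take 2 (0->2 ok)
  t5 'y' -> {4}, take 4 (2->4 ok)
  t6 'z' -> {0,2}, take 0 (4->0 ok)
  t7 'z' -> {0,2}, take 0 (0->0 ok)
  t8 'x' -> {1,3}, take 1 (0->1 ok)
  t9 'x' -> {1,3}, take 3 (1->3 ok)
  t10 'z' -> {0,2}, take 0 (3->0 ok)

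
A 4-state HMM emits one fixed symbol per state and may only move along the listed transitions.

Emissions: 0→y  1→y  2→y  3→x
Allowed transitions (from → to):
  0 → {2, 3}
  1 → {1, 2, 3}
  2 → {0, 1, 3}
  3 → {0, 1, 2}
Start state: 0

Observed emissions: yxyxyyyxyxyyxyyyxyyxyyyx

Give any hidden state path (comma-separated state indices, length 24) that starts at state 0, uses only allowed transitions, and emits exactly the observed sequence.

  [0] y  {0,1,2}  => 0  start
  [1] x  {3}  => 3  0->3 ok
  [2] y  {0,1,2}  => 2  3->2 ok
  [3] x  {3}  => 3  2->3 ok
  [4] y  {0,1,2}  => 0  3->0 ok
  [5] y  {0,1,2}  => 2  0->2 ok
  [6] y  {0,1,2}  => 0  2->0 ok
  [7] x  {3}  => 3  0->3 ok
  [8] y  {0,1,2}  => 0  3->0 ok
  [9] x  {3}  => 3  0->3 ok
  [10] y  {0,1,2}  => 1  3->1 ok
  [11] y  {0,1,2}  => 2  1->2 ok
  [12] x  {3}  => 3  2->3 ok
  [13] y  {0,1,2}  => 0  3->0 ok
  [14] y  {0,1,2}  => 2  0->2 ok
  [15] y  {0,1,2}  => 1  2->1 ok
  [16] x  {3}  => 3  1->3 ok
  [17] y  {0,1,2}  => 2  3->2 ok
  [18] y  {0,1,2}  => 0  2->0 ok
  [19] x  {3}  => 3  0->3 ok
  [20] y  {0,1,2}  => 2  3->2 ok
  [21] y  {0,1,2}  => 0  2->0 ok
  [22] y  {0,1,2}  => 2  0->2 ok
  [23] x  {3}  => 3  2->3 ok

0,3,2,3,0,2,0,3,0,3,1,2,3,0,2,1,3,2,0,3,2,0,2,3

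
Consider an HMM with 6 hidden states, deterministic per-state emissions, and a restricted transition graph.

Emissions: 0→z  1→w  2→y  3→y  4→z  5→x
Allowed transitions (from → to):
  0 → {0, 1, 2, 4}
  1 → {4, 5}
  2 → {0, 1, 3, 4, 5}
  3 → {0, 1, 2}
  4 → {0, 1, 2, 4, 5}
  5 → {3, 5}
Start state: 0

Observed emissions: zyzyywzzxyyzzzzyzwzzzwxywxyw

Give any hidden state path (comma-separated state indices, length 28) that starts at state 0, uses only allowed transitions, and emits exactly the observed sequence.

  t0 'z' -> {0,4}, take 0 (start)
  t1 'y' -> {2,3}, take 2 (0->2 ok)
  t2 'z' -> {0,4}, take 0 (2->0 ok)
  t3 'y' -> {2,3}, take 2 (0->2 ok)
  t4 'y' -> {2,3}, take 3 (2->3 ok)
  t5 'w' -> {1}, take 1 (3->1 ok)
  t6 'z' -> {0,4}, take 4 (1->4 ok)
  t7 'z' -> {0,4}, take 4 (4->4 ok)
  t8 'x' -> {5}, take 5 (4->5 ok)
  t9 'y' -> {2,3}, take 3 (5->3 ok)
  t10 'y' -> {2,3}, take 2 (3->2 ok)
  t11 'z' -> {0,4}, take 4 (2->4 ok)
  t12 'z' -> {0,4}, take 0 (4->0 ok)
  t13 'z' -> {0,4}, take 4 (0->4 ok)
  t14 'z' -> {0,4}, take 0 (4->0 ok)
  t15 'y' -> {2,3}, take 2 (0->2 ok)
  t16 'z' -> {0,4}, take 4 (2->4 ok)
  t17 'w' -> {1}, take 1 (4->1 ok)
  t18 'z' -> {0,4}, take 4 (1->4 ok)
  t19 'z' -> {0,4}, take 0 (4->0 ok)
  t20 'z' -> {0,4}, take 4 (0->4 ok)
  t21 'w' -> {1}, take 1 (4->1 ok)
  t22 'x' -> {5}, take 5 (1->5 ok)
  t23 'y' -> {2,3}, take 3 (5->3 ok)
  t24 'w' -> {1}, take 1 (3->1 ok)
  t25 'x' -> {5}, take 5 (1->5 ok)
  t26 'y' -> {2,3}, take 3 (5->3 ok)
  t27 'w' -> {1}, take 1 (3->1 ok)

0,2,0,2,3,1,4,4,5,3,2,4,0,4,0,2,4,1,4,0,4,1,5,3,1,5,3,1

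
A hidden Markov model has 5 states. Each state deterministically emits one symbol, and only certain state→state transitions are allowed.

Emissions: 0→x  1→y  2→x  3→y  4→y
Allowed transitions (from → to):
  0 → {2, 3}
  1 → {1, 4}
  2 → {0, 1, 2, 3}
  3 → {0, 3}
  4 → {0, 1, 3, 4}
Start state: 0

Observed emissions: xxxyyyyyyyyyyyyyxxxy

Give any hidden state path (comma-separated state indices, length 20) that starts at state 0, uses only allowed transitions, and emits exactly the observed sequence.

  t0 'x' -> {0,2}, take 0 (start)
  t1 'x' -> {0,2}, take 2 (0->2 ok)
  t2 'x' -> {0,2}, take 2 (2->2 ok)
  t3 'y' -> {1,3,4}, take 1 (2->1 ok)
  t4 'y' -> {1,3,4}, take 4 (1->4 ok)
  t5 'y' -> {1,3,4}, take 4 (4->4 ok)
  t6 'y' -> {1,3,4}, take 1 (4->1 ok)
  t7 'y' -> {1,3,4}, take 1 (1->1 ok)
  t8 'y' -> {1,3,4}, take 1 (1->1 ok)
  t9 'y' -> {1,3,4}, take 1 (1->1 ok)
  t10 'y' -> {1,3,4}, take 1 (1->1 ok)
  t11 'y' -> {1,3,4}, take 1 (1->1 ok)
  t12 'y' -> {1,3,4}, take 4 (1->4 ok)
  t13 'y' -> {1,3,4}, take 4 (4->4 ok)
  t14 'y' -> {1,3,4}, take 1 (4->1 ok)
  t15 'y' -> {1,3,4}, take 4 (1->4 ok)
  t16 'x' -> {0,2}, take 0 (4->0 ok)
  t17 'x' -> {0,2}, take 2 (0->2 ok)
  t18 'x' -> {0,2}, take 0 (2->0 ok)
  t19 'y' -> {1,3,4}, take 3 (0->3 ok)

0,2,2,1,4,4,1,1,1,1,1,1,4,4,1,4,0,2,0,3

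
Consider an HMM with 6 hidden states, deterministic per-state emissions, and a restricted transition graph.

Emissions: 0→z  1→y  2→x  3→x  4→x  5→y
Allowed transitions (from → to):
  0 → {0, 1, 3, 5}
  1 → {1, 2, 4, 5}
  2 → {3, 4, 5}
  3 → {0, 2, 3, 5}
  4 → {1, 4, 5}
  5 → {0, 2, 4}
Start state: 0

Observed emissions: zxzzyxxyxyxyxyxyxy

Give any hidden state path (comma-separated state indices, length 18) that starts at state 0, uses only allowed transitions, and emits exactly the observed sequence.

0,3,0,0,1,4,4,1,4,5,4,1,4,1,4,5,4,1

  pos 0: z in {0}, choose 0; start
  pos 1: x in {2,3,4}, choose 3; 0->3 ok
  pos 2: z in {0}, choose 0; 3->0 ok
  pos 3: z in {0}, choose 0; 0->0 ok
  pos 4: y in {1,5}, choose 1; 0->1 ok
  pos 5: x in {2,3,4}, choose 4; 1->4 ok
  pos 6: x in {2,3,4}, choose 4; 4->4 ok
  pos 7: y in {1,5}, choose 1; 4->1 ok
  pos 8: x in {2,3,4}, choose 4; 1->4 ok
  pos 9: y in {1,5}, choose 5; 4->5 ok
  pos 10: x in {2,3,4}, choose 4; 5->4 ok
  pos 11: y in {1,5}, choose 1; 4->1 ok
  pos 12: x in {2,3,4}, choose 4; 1->4 ok
  pos 13: y in {1,5}, choose 1; 4->1 ok
  pos 14: x in {2,3,4}, choose 4; 1->4 ok
  pos 15: y in {1,5}, choose 5; 4->5 ok
  pos 16: x in {2,3,4}, choose 4; 5->4 ok
  pos 17: y in {1,5}, choose 1; 4->1 ok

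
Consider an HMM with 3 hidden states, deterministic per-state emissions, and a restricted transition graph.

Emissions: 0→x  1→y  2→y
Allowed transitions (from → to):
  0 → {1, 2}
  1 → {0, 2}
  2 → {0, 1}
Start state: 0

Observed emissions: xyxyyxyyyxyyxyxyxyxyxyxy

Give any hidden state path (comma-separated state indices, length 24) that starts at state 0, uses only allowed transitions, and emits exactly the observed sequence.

  t0 'x' -> {0}, take 0 (start)
  t1 'y' -> {1,2}, take 1 (0->1 ok)
  t2 'x' -> {0}, take 0 (1->0 ok)
  t3 'y' -> {1,2}, take 2 (0->2 ok)
  t4 'y' -> {1,2}, take 1 (2->1 ok)
  t5 'x' -> {0}, take 0 (1->0 ok)
  t6 'y' -> {1,2}, take 1 (0->1 ok)
  t7 'y' -> {1,2}, take 2 (1->2 ok)
  t8 'y' -> {1,2}, take 1 (2->1 ok)
  t9 'x' -> {0}, take 0 (1->0 ok)
  t10 'y' -> {1,2}, take 2 (0->2 ok)
  t11 'y' -> {1,2}, take 1 (2->1 ok)
  t12 'x' -> {0}, take 0 (1->0 ok)
  t13 'y' -> {1,2}, take 1 (0->1 ok)
  t14 'x' -> {0}, take 0 (1->0 ok)
  t15 'y' -> {1,2}, take 2 (0->2 ok)
  t16 'x' -> {0}, take 0 (2->0 ok)
  t17 'y' -> {1,2}, take 2 (0->2 ok)
  t18 'x' -> {0}, take 0 (2->0 ok)
  t19 'y' -> {1,2}, take 1 (0->1 ok)
  t20 'x' -> {0}, take 0 (1->0 ok)
  t21 'y' -> {1,2}, take 2 (0->2 ok)
  t22 'x' -> {0}, take 0 (2->0 ok)
  t23 'y' -> {1,2}, take 1 (0->1 ok)

0,1,0,2,1,0,1,2,1,0,2,1,0,1,0,2,0,2,0,1,0,2,0,1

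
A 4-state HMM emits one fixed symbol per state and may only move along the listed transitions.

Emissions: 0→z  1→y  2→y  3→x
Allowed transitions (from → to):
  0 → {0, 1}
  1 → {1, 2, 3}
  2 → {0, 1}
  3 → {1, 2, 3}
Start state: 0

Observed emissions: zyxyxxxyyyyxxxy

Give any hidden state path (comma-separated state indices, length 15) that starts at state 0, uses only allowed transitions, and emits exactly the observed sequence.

0,1,3,1,3,3,3,1,1,2,1,3,3,3,2

  [0] z  {0}  => 0  start
  [1] y  {1,2}  => 1  0->1 ok
  [2] x  {3}  => 3  1->3 ok
  [3] y  {1,2}  => 1  3->1 ok
  [4] x  {3}  => 3  1->3 ok
  [5] x  {3}  => 3  3->3 ok
  [6] x  {3}  => 3  3->3 ok
  [7] y  {1,2}  => 1  3->1 ok
  [8] y  {1,2}  => 1  1->1 ok
  [9] y  {1,2}  => 2  1->2 ok
  [10] y  {1,2}  => 1  2->1 ok
  [11] x  {3}  => 3  1->3 ok
  [12] x  {3}  => 3  3->3 ok
  [13] x  {3}  => 3  3->3 ok
  [14] y  {1,2}  => 2  3->2 ok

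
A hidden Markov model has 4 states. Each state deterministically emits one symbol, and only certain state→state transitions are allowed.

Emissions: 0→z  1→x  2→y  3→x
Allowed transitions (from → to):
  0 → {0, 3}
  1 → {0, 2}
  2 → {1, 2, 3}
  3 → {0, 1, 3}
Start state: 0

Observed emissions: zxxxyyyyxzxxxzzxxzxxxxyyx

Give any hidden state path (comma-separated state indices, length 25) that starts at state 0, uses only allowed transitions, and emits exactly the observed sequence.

  t0 'z' -> {0}, take 0 (start)
  t1 'x' -> {1,3}, take 3 (0->3 ok)
  t2 'x' -> {1,3}, take 3 (3->3 ok)
  t3 'x' -> {1,3}, take 1 (3->1 ok)
  t4 'y' -> {2}, take 2 (1->2 ok)
  t5 'y' -> {2}, take 2 (2->2 ok)
  t6 'y' -> {2}, take 2 (2->2 ok)
  t7 'y' -> {2}, take 2 (2->2 ok)
  t8 'x' -> {1,3}, take 1 (2->1 ok)
  t9 'z' -> {0}, take 0 (1->0 ok)
  t10 'x' -> {1,3}, take 3 (0->3 ok)
  t11 'x' -> {1,3}, take 3 (3->3 ok)
  t12 'x' -> {1,3}, take 1 (3->1 ok)
  t13 'z' -> {0}, take 0 (1->0 ok)
  t14 'z' -> {0}, take 0 (0->0 ok)
  t15 'x' -> {1,3}, take 3 (0->3 ok)
  t16 'x' -> {1,3}, take 1 (3->1 ok)
  t17 'z' -> {0}, take 0 (1->0 ok)
  t18 'x' -> {1,3}, take 3 (0->3 ok)
  t19 'x' -> {1,3}, take 3 (3->3 ok)
  t20 'x' -> {1,3}, take 3 (3->3 ok)
  t21 'x' -> {1,3}, take 1 (3->1 ok)
  t22 'y' -> {2}, take 2 (1->2 ok)
  t23 'y' -> {2}, take 2 (2->2 ok)
  t24 'x' -> {1,3}, take 1 (2->1 ok)

0,3,3,1,2,2,2,2,1,0,3,3,1,0,0,3,1,0,3,3,3,1,2,2,1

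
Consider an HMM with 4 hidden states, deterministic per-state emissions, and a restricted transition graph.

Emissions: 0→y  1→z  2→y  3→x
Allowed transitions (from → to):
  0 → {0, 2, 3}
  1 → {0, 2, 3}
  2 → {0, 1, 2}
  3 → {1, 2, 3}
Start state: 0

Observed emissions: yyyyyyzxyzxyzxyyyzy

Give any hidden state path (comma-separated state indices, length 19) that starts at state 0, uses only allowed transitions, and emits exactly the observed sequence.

  pos 0: y in {0,2}, choose 0; start
  pos 1: y in {0,2}, choose 0; 0->0 ok
  pos 2: y in {0,2}, choose 2; 0->2 ok
  pos 3: y in {0,2}, choose 0; 2->0 ok
  pos 4: y in {0,2}, choose 0; 0->0 ok
  pos 5: y in {0,2}, choose 2; 0->2 ok
  pos 6: z in {1}, choose 1; 2->1 ok
  pos 7: x in {3}, choose 3; 1->3 ok
  pos 8: y in {0,2}, choose 2; 3->2 ok
  pos 9: z in {1}, choose 1; 2->1 ok
  pos 10: x in {3}, choose 3; 1->3 ok
  pos 11: y in {0,2}, choose 2; 3->2 ok
  pos 12: z in {1}, choose 1; 2->1 ok
  pos 13: x in {3}, choose 3; 1->3 ok
  pos 14: y in {0,2}, choose 2; 3->2 ok
  pos 15: y in {0,2}, choose 2; 2->2 ok
  pos 16: y in {0,2}, choose 2; 2->2 ok
  pos 17: z in {1}, choose 1; 2->1 ok
  pos 18: y in {0,2}, choose 2; 1->2 ok

0,0,2,0,0,2,1,3,2,1,3,2,1,3,2,2,2,1,2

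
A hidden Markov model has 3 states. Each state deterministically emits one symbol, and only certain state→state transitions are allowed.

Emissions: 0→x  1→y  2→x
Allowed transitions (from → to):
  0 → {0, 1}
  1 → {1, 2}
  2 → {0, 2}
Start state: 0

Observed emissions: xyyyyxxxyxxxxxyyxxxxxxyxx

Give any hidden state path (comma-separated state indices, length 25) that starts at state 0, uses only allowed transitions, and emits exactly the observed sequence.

0,1,1,1,1,2,2,0,1,2,2,2,2,0,1,1,2,2,2,0,0,0,1,2,2

  t0 'x' -> {0,2}, take 0 (start)
  t1 'y' -> {1}, take 1 (0->1 ok)
  t2 'y' -> {1}, take 1 (1->1 ok)
  t3 'y' -> {1}, take 1 (1->1 ok)
  t4 'y' -> {1}, take 1 (1->1 ok)
  t5 'x' -> {0,2}, take 2 (1->2 ok)
  t6 'x' -> {0,2}, take 2 (2->2 ok)
  t7 'x' -> {0,2}, take 0 (2->0 ok)
  t8 'y' -> {1}, take 1 (0->1 ok)
  t9 'x' -> {0,2}, take 2 (1->2 ok)
  t10 'x' -> {0,2}, take 2 (2->2 ok)
  t11 'x' -> {0,2}, take 2 (2->2 ok)
  t12 'x' -> {0,2}, take 2 (2->2 ok)
  t13 'x' -> {0,2}, take 0 (2->0 ok)
  t14 'y' -> {1}, take 1 (0->1 ok)
  t15 'y' -> {1}, take 1 (1->1 ok)
  t16 'x' -> {0,2}, take 2 (1->2 ok)
  t17 'x' -> {0,2}, take 2 (2->2 ok)
  t18 'x' -> {0,2}, take 2 (2->2 ok)
  t19 'x' -> {0,2}, take 0 (2->0 ok)
  t20 'x' -> {0,2}, take 0 (0->0 ok)
  t21 'x' -> {0,2}, take 0 (0->0 ok)
  t22 'y' -> {1}, take 1 (0->1 ok)
  t23 'x' -> {0,2}, take 2 (1->2 ok)
  t24 'x' -> {0,2}, take 2 (2->2 ok)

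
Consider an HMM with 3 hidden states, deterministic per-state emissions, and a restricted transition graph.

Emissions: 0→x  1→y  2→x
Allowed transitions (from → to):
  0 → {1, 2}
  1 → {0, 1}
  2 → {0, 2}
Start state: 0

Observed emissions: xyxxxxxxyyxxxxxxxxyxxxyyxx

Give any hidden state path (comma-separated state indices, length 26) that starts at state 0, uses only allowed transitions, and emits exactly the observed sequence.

  pos 0: x in {0,2}, choose 0; start
  pos 1: y in {1}, choose 1; 0->1 ok
  pos 2: x in {0,2}, choose 0; 1->0 ok
  pos 3: x in {0,2}, choose 2; 0->2 ok
  pos 4: x in {0,2}, choose 0; 2->0 ok
  pos 5: x in {0,2}, choose 2; 0->2 ok
  pos 6: x in {0,2}, choose 2; 2->2 ok
  pos 7: x in {0,2}, choose 0; 2->0 ok
  pos 8: y in {1}, choose 1; 0->1 ok
  pos 9: y in {1}, choose 1; 1->1 ok
  pos 10: x in {0,2}, choose 0; 1->0 ok
  pos 11: x in {0,2}, choose 2; 0->2 ok
  pos 12: x in {0,2}, choose 2; 2->2 ok
  pos 13: x in {0,2}, choose 2; 2->2 ok
  pos 14: x in {0,2}, choose 0; 2->0 ok
  pos 15: x in {0,2}, choose 2; 0->2 ok
  pos 16: x in {0,2}, choose 2; 2->2 ok
  pos 17: x in {0,2}, choose 0; 2->0 ok
  pos 18: y in {1}, choose 1; 0->1 ok
  pos 19: x in {0,2}, choose 0; 1->0 ok
  pos 20: x in {0,2}, choose 2; 0->2 ok
  pos 21: x in {0,2}, choose 0; 2->0 ok
  pos 22: y in {1}, choose 1; 0->1 ok
  pos 23: y in {1}, choose 1; 1->1 ok
  pos 24: x in {0,2}, choose 0; 1->0 ok
  pos 25: x in {0,2}, choose 2; 0->2 ok

0,1,0,2,0,2,2,0,1,1,0,2,2,2,0,2,2,0,1,0,2,0,1,1,0,2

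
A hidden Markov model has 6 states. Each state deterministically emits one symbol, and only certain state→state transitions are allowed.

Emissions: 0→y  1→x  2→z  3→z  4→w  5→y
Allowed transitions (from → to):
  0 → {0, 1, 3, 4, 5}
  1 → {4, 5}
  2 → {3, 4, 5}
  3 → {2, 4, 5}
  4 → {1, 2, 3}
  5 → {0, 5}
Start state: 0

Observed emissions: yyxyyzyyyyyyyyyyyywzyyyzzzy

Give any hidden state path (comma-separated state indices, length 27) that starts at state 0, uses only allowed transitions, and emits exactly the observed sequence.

0,0,1,5,0,3,5,5,5,5,0,5,5,0,0,5,5,0,4,2,5,0,0,3,2,3,5

  0: obs=y cand={0,5} pick 0 [start]
  1: obs=y cand={0,5} pick 0 [0->0 ok]
  2: obs=x cand={1} pick 1 [0->1 ok]
  3: obs=y cand={0,5} pick 5 [1->5 ok]
  4: obs=y cand={0,5} pick 0 [5->0 ok]
  5: obs=z cand={2,3} pick 3 [0->3 ok]
  6: obs=y cand={0,5} pick 5 [3->5 ok]
  7: obs=y cand={0,5} pick 5 [5->5 ok]
  8: obs=y cand={0,5} pick 5 [5->5 ok]
  9: obs=y cand={0,5} pick 5 [5->5 ok]
  10: obs=y cand={0,5} pick 0 [5->0 ok]
  11: obs=y cand={0,5} pick 5 [0->5 ok]
  12: obs=y cand={0,5} pick 5 [5->5 ok]
  13: obs=y cand={0,5} pick 0 [5->0 ok]
  14: obs=y cand={0,5} pick 0 [0->0 ok]
  15: obs=y cand={0,5} pick 5 [0->5 ok]
  16: obs=y cand={0,5} pick 5 [5->5 ok]
  17: obs=y cand={0,5} pick 0 [5->0 ok]
  18: obs=w cand={4} pick 4 [0->4 ok]
  19: obs=z cand={2,3} pick 2 [4->2 ok]
  20: obs=y cand={0,5} pick 5 [2->5 ok]
  21: obs=y cand={0,5} pick 0 [5->0 ok]
  22: obs=y cand={0,5} pick 0 [0->0 ok]
  23: obs=z cand={2,3} pick 3 [0->3 ok]
  24: obs=z cand={2,3} pick 2 [3->2 ok]
  25: obs=z cand={2,3} pick 3 [2->3 ok]
  26: obs=y cand={0,5} pick 5 [3->5 ok]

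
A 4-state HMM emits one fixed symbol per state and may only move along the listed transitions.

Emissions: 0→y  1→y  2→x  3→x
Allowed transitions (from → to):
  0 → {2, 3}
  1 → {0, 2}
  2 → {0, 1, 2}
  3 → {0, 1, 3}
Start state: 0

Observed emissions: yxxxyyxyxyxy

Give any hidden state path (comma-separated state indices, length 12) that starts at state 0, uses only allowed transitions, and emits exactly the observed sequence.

0,3,3,3,1,0,3,0,2,1,2,1

  0: obs=y cand={0,1} pick 0 [start]
  1: obs=x cand={2,3} pick 3 [0->3 ok]
  2: obs=x cand={2,3} pick 3 [3->3 ok]
  3: obs=x cand={2,3} pick 3 [3->3 ok]
  4: obs=y cand={0,1} pick 1 [3->1 ok]
  5: obs=y cand={0,1} pick 0 [1->0 ok]
  6: obs=x cand={2,3} pick 3 [0->3 ok]
  7: obs=y cand={0,1} pick 0 [3->0 ok]
  8: obs=x cand={2,3} pick 2 [0->2 ok]
  9: obs=y cand={0,1} pick 1 [2->1 ok]
  10: obs=x cand={2,3} pick 2 [1->2 ok]
  11: obs=y cand={0,1} pick 1 [2->1 ok]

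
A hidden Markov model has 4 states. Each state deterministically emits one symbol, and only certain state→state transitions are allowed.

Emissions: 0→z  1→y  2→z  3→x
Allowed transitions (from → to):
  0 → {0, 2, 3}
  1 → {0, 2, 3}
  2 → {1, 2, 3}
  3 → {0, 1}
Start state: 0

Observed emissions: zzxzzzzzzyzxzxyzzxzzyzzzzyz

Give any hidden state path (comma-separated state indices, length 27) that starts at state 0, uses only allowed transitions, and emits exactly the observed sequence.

0,0,3,0,0,0,2,2,2,1,2,3,0,3,1,0,2,3,0,2,1,0,2,2,2,1,2

  [0] z  {0,2}  => 0  start
  [1] z  {0,2}  => 0  0->0 ok
  [2] x  {3}  => 3  0->3 ok
  [3] z  {0,2}  => 0  3->0 ok
  [4] z  {0,2}  => 0  0->0 ok
  [5] z  {0,2}  => 0  0->0 ok
  [6] z  {0,2}  => 2  0->2 ok
  [7] z  {0,2}  => 2  2->2 ok
  [8] z  {0,2}  => 2  2->2 ok
  [9] y  {1}  => 1  2->1 ok
  [10] z  {0,2}  => 2  1->2 ok
  [11] x  {3}  => 3  2->3 ok
  [12] z  {0,2}  => 0  3->0 ok
  [13] x  {3}  => 3  0->3 ok
  [14] y  {1}  => 1  3->1 ok
  [15] z  {0,2}  => 0  1->0 ok
  [16] z  {0,2}  => 2  0->2 ok
  [17] x  {3}  => 3  2->3 ok
  [18] z  {0,2}  => 0  3->0 ok
  [19] z  {0,2}  => 2  0->2 ok
  [20] y  {1}  => 1  2->1 ok
  [21] z  {0,2}  => 0  1->0 ok
  [22] z  {0,2}  => 2  0->2 ok
  [23] z  {0,2}  => 2  2->2 ok
  [24] z  {0,2}  => 2  2->2 ok
  [25] y  {1}  => 1  2->1 ok
  [26] z  {0,2}  => 2  1->2 ok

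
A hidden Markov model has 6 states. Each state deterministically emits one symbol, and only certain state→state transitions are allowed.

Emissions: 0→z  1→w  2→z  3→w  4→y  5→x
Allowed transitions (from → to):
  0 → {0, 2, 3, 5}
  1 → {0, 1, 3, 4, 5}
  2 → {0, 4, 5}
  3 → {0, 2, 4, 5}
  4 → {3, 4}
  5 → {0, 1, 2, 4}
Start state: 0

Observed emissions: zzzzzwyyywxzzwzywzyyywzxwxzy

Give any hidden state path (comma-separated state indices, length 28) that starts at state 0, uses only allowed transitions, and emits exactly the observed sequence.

  [0] z  {0,2}  => 0  start
  [1] z  {0,2}  => 0  0->0 ok
  [2] z  {0,2}  => 0  0->0 ok
  [3] z  {0,2}  => 0  0->0 ok
  [4] z  {0,2}  => 0  0->0 ok
  [5] w  {1,3}  => 3  0->3 ok
  [6] y  {4}  => 4  3->4 ok
  [7] y  {4}  => 4  4->4 ok
  [8] y  {4}  => 4  4->4 ok
  [9] w  {1,3}  => 3  4->3 ok
  [10] x  {5}  => 5  3->5 ok
  [11] z  {0,2}  => 0  5->0 ok
  [12] z  {0,2}  => 0  0->0 ok
  [13] w  {1,3}  => 3  0->3 ok
  [14] z  {0,2}  => 2  3->2 ok
  [15] y  {4}  => 4  2->4 ok
  [16] w  {1,3}  => 3  4->3 ok
  [17] z  {0,2}  => 2  3->2 ok
  [18] y  {4}  => 4  2->4 ok
  [19] y  {4}  => 4  4->4 ok
  [20] y  {4}  => 4  4->4 ok
  [21] w  {1,3}  => 3  4->3 ok
  [22] z  {0,2}  => 2  3->2 ok
  [23] x  {5}  => 5  2->5 ok
  [24] w  {1,3}  => 1  5->1 ok
  [25] x  {5}  => 5  1->5 ok
  [26] z  {0,2}  => 2  5->2 ok
  [27] y  {4}  => 4  2->4 ok

0,0,0,0,0,3,4,4,4,3,5,0,0,3,2,4,3,2,4,4,4,3,2,5,1,5,2,4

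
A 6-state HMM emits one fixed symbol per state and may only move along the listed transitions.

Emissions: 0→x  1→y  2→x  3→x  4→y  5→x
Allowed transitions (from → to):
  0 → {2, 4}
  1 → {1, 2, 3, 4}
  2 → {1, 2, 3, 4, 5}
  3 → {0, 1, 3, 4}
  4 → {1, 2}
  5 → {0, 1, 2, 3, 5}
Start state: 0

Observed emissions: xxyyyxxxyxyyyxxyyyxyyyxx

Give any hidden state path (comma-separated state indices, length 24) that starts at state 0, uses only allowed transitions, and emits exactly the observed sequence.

  t0 'x' -> {0,2,3,5}, take 0 (start)
  t1 'x' -> {0,2,3,5}, take 2 (0->2 ok)
  t2 'y' -> {1,4}, take 4 (2->4 ok)
  t3 'y' -> {1,4}, take 1 (4->1 ok)
  t4 'y' -> {1,4}, take 1 (1->1 ok)
  t5 'x' -> {0,2,3,5}, take 2 (1->2 ok)
  t6 'x' -> {0,2,3,5}, take 5 (2->5 ok)
  t7 'x' -> {0,2,3,5}, take 3 (5->3 ok)
  t8 'y' -> {1,4}, take 1 (3->1 ok)
  t9 'x' -> {0,2,3,5}, take 2 (1->2 ok)
  t10 'y' -> {1,4}, take 4 (2->4 ok)
  t11 'y' -> {1,4}, take 1 (4->1 ok)
  t12 'y' -> {1,4}, take 4 (1->4 ok)
  t13 'x' -> {0,2,3,5}, take 2 (4->2 ok)
  t14 'x' -> {0,2,3,5}, take 3 (2->3 ok)
  t15 'y' -> {1,4}, take 4 (3->4 ok)
  t16 'y' -> {1,4}, take 1 (4->1 ok)
  t17 'y' -> {1,4}, take 4 (1->4 ok)
  t18 'x' -> {0,2,3,5}, take 2 (4->2 ok)
  t19 'y' -> {1,4}, take 1 (2->1 ok)
  t20 'y' -> {1,4}, take 1 (1->1 ok)
  t21 'y' -> {1,4}, take 1 (1->1 ok)
  t22 'x' -> {0,2,3,5}, take 2 (1->2 ok)
  t23 'x' -> {0,2,3,5}, take 2 (2->2 ok)

0,2,4,1,1,2,5,3,1,2,4,1,4,2,3,4,1,4,2,1,1,1,2,2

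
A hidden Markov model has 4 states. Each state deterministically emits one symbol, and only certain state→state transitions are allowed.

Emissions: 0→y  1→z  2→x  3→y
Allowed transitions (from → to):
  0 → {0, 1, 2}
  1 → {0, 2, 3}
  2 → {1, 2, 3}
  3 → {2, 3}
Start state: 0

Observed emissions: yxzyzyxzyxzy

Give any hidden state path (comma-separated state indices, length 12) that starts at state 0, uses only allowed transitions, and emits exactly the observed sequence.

  t0 'y' -> {0,3}, take 0 (start)
  t1 'x' -> {2}, take 2 (0->2 ok)
  t2 'z' -> {1}, take 1 (2->1 ok)
  t3 'y' -> {0,3}, take 0 (1->0 ok)
  t4 'z' -> {1}, take 1 (0->1 ok)
  t5 'y' -> {0,3}, take 0 (1->0 ok)
  t6 'x' -> {2}, take 2 (0->2 ok)
  t7 'z' -> {1}, take 1 (2->1 ok)
  t8 'y' -> {0,3}, take 0 (1->0 ok)
  t9 'x' -> {2}, take 2 (0->2 ok)
  t10 'z' -> {1}, take 1 (2->1 ok)
  t11 'y' -> {0,3}, take 3 (1->3 ok)

0,2,1,0,1,0,2,1,0,2,1,3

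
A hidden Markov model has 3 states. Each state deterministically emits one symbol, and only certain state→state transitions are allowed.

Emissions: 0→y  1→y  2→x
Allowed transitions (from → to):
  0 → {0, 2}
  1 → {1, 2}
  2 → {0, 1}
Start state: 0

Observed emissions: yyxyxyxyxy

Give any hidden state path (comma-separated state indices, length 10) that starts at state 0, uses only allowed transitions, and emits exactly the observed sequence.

  0: obs=y cand={0,1} pick 0 [start]
  1: obs=y cand={0,1} pick 0 [0->0 ok]
  2: obs=x cand={2} pick 2 [0->2 ok]
  3: obs=y cand={0,1} pick 0 [2->0 ok]
  4: obs=x cand={2} pick 2 [0->2 ok]
  5: obs=y cand={0,1} pick 0 [2->0 ok]
  6: obs=x cand={2} pick 2 [0->2 ok]
  7: obs=y cand={0,1} pick 0 [2->0 ok]
  8: obs=x cand={2} pick 2 [0->2 ok]
  9: obs=y cand={0,1} pick 1 [2->1 ok]

0,0,2,0,2,0,2,0,2,1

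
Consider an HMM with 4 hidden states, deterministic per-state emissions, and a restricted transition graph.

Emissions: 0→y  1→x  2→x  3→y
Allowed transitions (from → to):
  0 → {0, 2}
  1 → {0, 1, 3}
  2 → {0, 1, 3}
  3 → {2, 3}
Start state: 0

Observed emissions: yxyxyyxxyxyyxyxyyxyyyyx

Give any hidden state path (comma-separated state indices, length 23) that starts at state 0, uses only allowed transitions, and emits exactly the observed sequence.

0,2,3,2,3,3,2,1,0,2,0,0,2,3,2,3,3,2,3,3,3,3,2

  [0] y  {0,3}  => 0  start
  [1] x  {1,2}  => 2  0->2 ok
  [2] y  {0,3}  => 3  2->3 ok
  [3] x  {1,2}  => 2  3->2 ok
  [4] y  {0,3}  => 3  2->3 ok
  [5] y  {0,3}  => 3  3->3 ok
  [6] x  {1,2}  => 2  3->2 ok
  [7] x  {1,2}  => 1  2->1 ok
  [8] y  {0,3}  => 0  1->0 ok
  [9] x  {1,2}  => 2  0->2 ok
  [10] y  {0,3}  => 0  2->0 ok
  [11] y  {0,3}  => 0  0->0 ok
  [12] x  {1,2}  => 2  0->2 ok
  [13] y  {0,3}  => 3  2->3 ok
  [14] x  {1,2}  => 2  3->2 ok
  [15] y  {0,3}  => 3  2->3 ok
  [16] y  {0,3}  => 3  3->3 ok
  [17] x  {1,2}  => 2  3->2 ok
  [18] y  {0,3}  => 3  2->3 ok
  [19] y  {0,3}  => 3  3->3 ok
  [20] y  {0,3}  => 3  3->3 ok
  [21] y  {0,3}  => 3  3->3 ok
  [22] x  {1,2}  => 2  3->2 ok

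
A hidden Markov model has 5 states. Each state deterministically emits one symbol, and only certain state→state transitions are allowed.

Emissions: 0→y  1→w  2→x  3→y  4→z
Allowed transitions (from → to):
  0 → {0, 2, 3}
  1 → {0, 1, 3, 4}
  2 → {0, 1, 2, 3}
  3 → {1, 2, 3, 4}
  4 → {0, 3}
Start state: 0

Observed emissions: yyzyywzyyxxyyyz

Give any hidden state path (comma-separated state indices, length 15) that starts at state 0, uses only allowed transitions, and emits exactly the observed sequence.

  pos 0: y in {0,3}, choose 0; start
  pos 1: y in {0,3}, choose 3; 0->3 ok
  pos 2: z in {4}, choose 4; 3->4 ok
  pos 3: y in {0,3}, choose 0; 4->0 ok
  pos 4: y in {0,3}, choose 3; 0->3 ok
  pos 5: w in {1}, choose 1; 3->1 ok
  pos 6: z in {4}, choose 4; 1->4 ok
  pos 7: y in {0,3}, choose 0; 4->0 ok
  pos 8: y in {0,3}, choose 0; 0->0 ok
  pos 9: x in {2}, choose 2; 0->2 ok
  pos 10: x in {2}, choose 2; 2->2 ok
  pos 11: y in {0,3}, choose 0; 2->0 ok
  pos 12: y in {0,3}, choose 0; 0->0 ok
  pos 13: y in {0,3}, choose 3; 0->3 ok
  pos 14: z in {4}, choose 4; 3->4 ok

0,3,4,0,3,1,4,0,0,2,2,0,0,3,4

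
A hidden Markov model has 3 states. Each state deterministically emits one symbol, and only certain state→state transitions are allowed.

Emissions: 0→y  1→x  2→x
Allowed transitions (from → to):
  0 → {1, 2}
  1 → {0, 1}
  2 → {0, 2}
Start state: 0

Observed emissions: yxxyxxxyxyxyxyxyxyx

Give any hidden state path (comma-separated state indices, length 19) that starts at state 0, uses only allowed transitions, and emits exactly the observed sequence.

  t0 'y' -> {0}, take 0 (start)
  t1 'x' -> {1,2}, take 1 (0->1 ok)
  t2 'x' -> {1,2}, take 1 (1->1 ok)
  t3 'y' -> {0}, take 0 (1->0 ok)
  t4 'x' -> {1,2}, take 1 (0->1 ok)
  t5 'x' -> {1,2}, take 1 (1->1 ok)
  t6 'x' -> {1,2}, take 1 (1->1 ok)
  t7 'y' -> {0}, take 0 (1->0 ok)
  t8 'x' -> {1,2}, take 1 (0->1 ok)
  t9 'y' -> {0}, take 0 (1->0 ok)
  t10 'x' -> {1,2}, take 1 (0->1 ok)
  t11 'y' -> {0}, take 0 (1->0 ok)
  t12 'x' -> {1,2}, take 2 (0->2 ok)
  t13 'y' -> {0}, take 0 (2->0 ok)
  t14 'x' -> {1,2}, take 1 (0->1 ok)
  t15 'y' -> {0}, take 0 (1->0 ok)
  t16 'x' -> {1,2}, take 1 (0->1 ok)
  t17 'y' -> {0}, take 0 (1->0 ok)
  t18 'x' -> {1,2}, take 2 (0->2 ok)

0,1,1,0,1,1,1,0,1,0,1,0,2,0,1,0,1,0,2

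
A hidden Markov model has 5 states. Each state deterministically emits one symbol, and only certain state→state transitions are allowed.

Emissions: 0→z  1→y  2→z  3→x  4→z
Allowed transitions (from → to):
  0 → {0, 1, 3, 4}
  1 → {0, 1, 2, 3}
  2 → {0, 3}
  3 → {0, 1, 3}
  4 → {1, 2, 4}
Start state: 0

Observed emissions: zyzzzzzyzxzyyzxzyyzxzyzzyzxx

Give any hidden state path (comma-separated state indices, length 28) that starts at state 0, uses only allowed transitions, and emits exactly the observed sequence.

0,1,0,0,4,4,4,1,2,3,0,1,1,0,3,0,1,1,2,3,0,1,2,0,1,0,3,3

  pos 0: z in {0,2,4}, choose 0; start
  pos 1: y in {1}, choose 1; 0->1 ok
  pos 2: z in {0,2,4}, choose 0; 1->0 ok
  pos 3: z in {0,2,4}, choose 0; 0->0 ok
  pos 4: z in {0,2,4}, choose 4; 0->4 ok
  pos 5: z in {0,2,4}, choose 4; 4->4 ok
  pos 6: z in {0,2,4}, choose 4; 4->4 ok
  pos 7: y in {1}, choose 1; 4->1 ok
  pos 8: z in {0,2,4}, choose 2; 1->2 ok
  pos 9: x in {3}, choose 3; 2->3 ok
  pos 10: z in {0,2,4}, choose 0; 3->0 ok
  pos 11: y in {1}, choose 1; 0->1 ok
  pos 12: y in {1}, choose 1; 1->1 ok
  pos 13: z in {0,2,4}, choose 0; 1->0 ok
  pos 14: x in {3}, choose 3; 0->3 ok
  pos 15: z in {0,2,4}, choose 0; 3->0 ok
  pos 16: y in {1}, choose 1; 0->1 ok
  pos 17: y in {1}, choose 1; 1->1 ok
  pos 18: z in {0,2,4}, choose 2; 1->2 ok
  pos 19: x in {3}, choose 3; 2->3 ok
  pos 20: z in {0,2,4}, choose 0; 3->0 ok
  pos 21: y in {1}, choose 1; 0->1 ok
  pos 22: z in {0,2,4}, choose 2; 1->2 ok
  pos 23: z in {0,2,4}, choose 0; 2->0 ok
  pos 24: y in {1}, choose 1; 0->1 ok
  pos 25: z in {0,2,4}, choose 0; 1->0 ok
  pos 26: x in {3}, choose 3; 0->3 ok
  pos 27: x in {3}, choose 3; 3->3 ok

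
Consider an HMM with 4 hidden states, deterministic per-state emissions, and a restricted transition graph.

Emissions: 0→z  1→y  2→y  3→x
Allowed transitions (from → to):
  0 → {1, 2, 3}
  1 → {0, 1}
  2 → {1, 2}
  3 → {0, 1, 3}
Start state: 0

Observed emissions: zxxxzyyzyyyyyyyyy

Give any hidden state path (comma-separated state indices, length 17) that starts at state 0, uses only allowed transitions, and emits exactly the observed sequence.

0,3,3,3,0,2,1,0,2,2,2,1,1,1,1,1,1

  [0] z  {0}  => 0  start
  [1] x  {3}  => 3  0->3 ok
  [2] x  {3}  => 3  3->3 ok
  [3] x  {3}  => 3  3->3 ok
  [4] z  {0}  => 0  3->0 ok
  [5] y  {1,2}  => 2  0->2 ok
  [6] y  {1,2}  => 1  2->1 ok
  [7] z  {0}  => 0  1->0 ok
  [8] y  {1,2}  => 2  0->2 ok
  [9] y  {1,2}  => 2  2->2 ok
  [10] y  {1,2}  => 2  2->2 ok
  [11] y  {1,2}  => 1  2->1 ok
  [12] y  {1,2}  => 1  1->1 ok
  [13] y  {1,2}  => 1  1->1 ok
  [14] y  {1,2}  => 1  1->1 ok
  [15] y  {1,2}  => 1  1->1 ok
  [16] y  {1,2}  => 1  1->1 ok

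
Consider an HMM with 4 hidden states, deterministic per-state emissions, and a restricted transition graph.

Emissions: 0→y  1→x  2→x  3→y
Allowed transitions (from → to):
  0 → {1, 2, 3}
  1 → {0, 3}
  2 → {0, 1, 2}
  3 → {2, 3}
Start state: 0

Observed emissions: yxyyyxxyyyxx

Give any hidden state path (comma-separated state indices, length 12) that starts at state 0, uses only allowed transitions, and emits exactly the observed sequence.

0,2,0,3,3,2,1,3,3,3,2,2

  pos 0: y in {0,3}, choose 0; start
  pos 1: x in {1,2}, choose 2; 0->2 ok
  pos 2: y in {0,3}, choose 0; 2->0 ok
  pos 3: y in {0,3}, choose 3; 0->3 ok
  pos 4: y in {0,3}, choose 3; 3->3 ok
  pos 5: x in {1,2}, choose 2; 3->2 ok
  pos 6: x in {1,2}, choose 1; 2->1 ok
  pos 7: y in {0,3}, choose 3; 1->3 ok
  pos 8: y in {0,3}, choose 3; 3->3 ok
  pos 9: y in {0,3}, choose 3; 3->3 ok
  pos 10: x in {1,2}, choose 2; 3->2 ok
  pos 11: x in {1,2}, choose 2; 2->2 ok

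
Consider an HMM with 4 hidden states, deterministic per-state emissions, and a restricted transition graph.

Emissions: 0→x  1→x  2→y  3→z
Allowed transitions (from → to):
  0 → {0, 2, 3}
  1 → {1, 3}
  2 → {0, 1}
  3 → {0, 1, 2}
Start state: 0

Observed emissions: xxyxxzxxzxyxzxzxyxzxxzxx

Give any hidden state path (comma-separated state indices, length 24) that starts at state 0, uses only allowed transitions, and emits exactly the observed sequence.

  0: obs=x cand={0,1} pick 0 [start]
  1: obs=x cand={0,1} pick 0 [0->0 ok]
  2: obs=y cand={2} pick 2 [0->2 ok]
  3: obs=x cand={0,1} pick 1 [2->1 ok]
  4: obs=x cand={0,1} pick 1 [1->1 ok]
  5: obs=z cand={3} pick 3 [1->3 ok]
  6: obs=x cand={0,1} pick 1 [3->1 ok]
  7: obs=x cand={0,1} pick 1 [1->1 ok]
  8: obs=z cand={3} pick 3 [1->3 ok]
  9: obs=x cand={0,1} pick 0 [3->0 ok]
  10: obs=y cand={2} pick 2 [0->2 ok]
  11: obs=x cand={0,1} pick 0 [2->0 ok]
  12: obs=z cand={3} pick 3 [0->3 ok]
  13: obs=x cand={0,1} pick 1 [3->1 ok]
  14: obs=z cand={3} pick 3 [1->3 ok]
  15: obs=x cand={0,1} pick 0 [3->0 ok]
  16: obs=y cand={2} pick 2 [0->2 ok]
  17: obs=x cand={0,1} pick 1 [2->1 ok]
  18: obs=z cand={3} pick 3 [1->3 ok]
  19: obs=x cand={0,1} pick 0 [3->0 ok]
  20: obs=x cand={0,1} pick 0 [0->0 ok]
  21: obs=z cand={3} pick 3 [0->3 ok]
  22: obs=x cand={0,1} pick 0 [3->0 ok]
  23: obs=x cand={0,1} pick 0 [0->0 ok]

0,0,2,1,1,3,1,1,3,0,2,0,3,1,3,0,2,1,3,0,0,3,0,0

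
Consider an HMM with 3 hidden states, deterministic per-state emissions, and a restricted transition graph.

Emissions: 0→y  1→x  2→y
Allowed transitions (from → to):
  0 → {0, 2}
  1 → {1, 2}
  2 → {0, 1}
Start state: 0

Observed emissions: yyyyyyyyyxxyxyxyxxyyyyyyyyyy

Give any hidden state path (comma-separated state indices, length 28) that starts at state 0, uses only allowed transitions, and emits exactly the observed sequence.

  [0] y  {0,2}  => 0  start
  [1] y  {0,2}  => 0  0->0 ok
  [2] y  {0,2}  => 0  0->0 ok
  [3] y  {0,2}  => 2  0->2 ok
  [4] y  {0,2}  => 0  2->0 ok
  [5] y  {0,2}  => 0  0->0 ok
  [6] y  {0,2}  => 2  0->2 ok
  [7] y  {0,2}  => 0  2->0 ok
  [8] y  {0,2}  => 2  0->2 ok
  [9] x  {1}  => 1  2->1 ok
  [10] x  {1}  => 1  1->1 ok
  [11] y  {0,2}  => 2  1->2 ok
  [12] x  {1}  => 1  2->1 ok
  [13] y  {0,2}  => 2  1->2 ok
  [14] x  {1}  => 1  2->1 ok
  [15] y  {0,2}  => 2  1->2 ok
  [16] x  {1}  => 1  2->1 ok
  [17] x  {1}  => 1  1->1 ok
  [18] y  {0,2}  => 2  1->2 ok
  [19] y  {0,2}  => 0  2->0 ok
  [20] y  {0,2}  => 0  0->0 ok
  [21] y  {0,2}  => 0  0->0 ok
  [22] y  {0,2}  => 2  0->2 ok
  [23] y  {0,2}  => 0  2->0 ok
  [24] y  {0,2}  => 0  0->0 ok
  [25] y  {0,2}  => 0  0->0 ok
  [26] y  {0,2}  => 2  0->2 ok
  [27] y  {0,2}  => 0  2->0 ok

0,0,0,2,0,0,2,0,2,1,1,2,1,2,1,2,1,1,2,0,0,0,2,0,0,0,2,0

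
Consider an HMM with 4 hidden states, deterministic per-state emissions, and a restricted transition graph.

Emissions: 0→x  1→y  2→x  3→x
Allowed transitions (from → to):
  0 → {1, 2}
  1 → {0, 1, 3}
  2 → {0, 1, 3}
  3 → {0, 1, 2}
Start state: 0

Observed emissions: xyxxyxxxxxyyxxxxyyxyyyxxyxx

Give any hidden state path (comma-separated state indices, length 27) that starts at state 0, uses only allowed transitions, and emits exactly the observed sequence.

0,1,3,2,1,0,2,3,2,3,1,1,0,2,0,2,1,1,3,1,1,1,3,2,1,3,2

  0: obs=x cand={0,2,3} pick 0 [start]
  1: obs=y cand={1} pick 1 [0->1 ok]
  2: obs=x cand={0,2,3} pick 3 [1->3 ok]
  3: obs=x cand={0,2,3} pick 2 [3->2 ok]
  4: obs=y cand={1} pick 1 [2->1 ok]
  5: obs=x cand={0,2,3} pick 0 [1->0 ok]
  6: obs=x cand={0,2,3} pick 2 [0->2 ok]
  7: obs=x cand={0,2,3} pick 3 [2->3 ok]
  8: obs=x cand={0,2,3} pick 2 [3->2 ok]
  9: obs=x cand={0,2,3} pick 3 [2->3 ok]
  10: obs=y cand={1} pick 1 [3->1 ok]
  11: obs=y cand={1} pick 1 [1->1 ok]
  12: obs=x cand={0,2,3} pick 0 [1->0 ok]
  13: obs=x cand={0,2,3} pick 2 [0->2 ok]
  14: obs=x cand={0,2,3} pick 0 [2->0 ok]
  15: obs=x cand={0,2,3} pick 2 [0->2 ok]
  16: obs=y cand={1} pick 1 [2->1 ok]
  17: obs=y cand={1} pick 1 [1->1 ok]
  18: obs=x cand={0,2,3} pick 3 [1->3 ok]
  19: obs=y cand={1} pick 1 [3->1 ok]
  20: obs=y cand={1} pick 1 [1->1 ok]
  21: obs=y cand={1} pick 1 [1->1 ok]
  22: obs=x cand={0,2,3} pick 3 [1->3 ok]
  23: obs=x cand={0,2,3} pick 2 [3->2 ok]
  24: obs=y cand={1} pick 1 [2->1 ok]
  25: obs=x cand={0,2,3} pick 3 [1->3 ok]
  26: obs=x cand={0,2,3} pick 2 [3->2 ok]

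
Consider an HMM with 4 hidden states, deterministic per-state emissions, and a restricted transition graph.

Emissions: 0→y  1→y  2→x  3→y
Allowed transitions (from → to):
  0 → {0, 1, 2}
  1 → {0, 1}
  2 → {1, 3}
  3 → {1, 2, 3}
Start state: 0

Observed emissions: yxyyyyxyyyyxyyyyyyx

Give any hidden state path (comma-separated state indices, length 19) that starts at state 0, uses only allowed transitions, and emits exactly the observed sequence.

  pos 0: y in {0,1,3}, choose 0; start
  pos 1: x in {2}, choose 2; 0->2 ok
  pos 2: y in {0,1,3}, choose 1; 2->1 ok
  pos 3: y in {0,1,3}, choose 0; 1->0 ok
  pos 4: y in {0,1,3}, choose 1; 0->1 ok
  pos 5: y in {0,1,3}, choose 0; 1->0 ok
  pos 6: x in {2}, choose 2; 0->2 ok
  pos 7: y in {0,1,3}, choose 1; 2->1 ok
  pos 8: y in {0,1,3}, choose 0; 1->0 ok
  pos 9: y in {0,1,3}, choose 0; 0->0 ok
  pos 10: y in {0,1,3}, choose 0; 0->0 ok
  pos 11: x in {2}, choose 2; 0->2 ok
  pos 12: y in {0,1,3}, choose 1; 2->1 ok
  pos 13: y in {0,1,3}, choose 1; 1->1 ok
  pos 14: y in {0,1,3}, choose 0; 1->0 ok
  pos 15: y in {0,1,3}, choose 0; 0->0 ok
  pos 16: y in {0,1,3}, choose 1; 0->1 ok
  pos 17: y in {0,1,3}, choose 0; 1->0 ok
  pos 18: x in {2}, choose 2; 0->2 ok

0,2,1,0,1,0,2,1,0,0,0,2,1,1,0,0,1,0,2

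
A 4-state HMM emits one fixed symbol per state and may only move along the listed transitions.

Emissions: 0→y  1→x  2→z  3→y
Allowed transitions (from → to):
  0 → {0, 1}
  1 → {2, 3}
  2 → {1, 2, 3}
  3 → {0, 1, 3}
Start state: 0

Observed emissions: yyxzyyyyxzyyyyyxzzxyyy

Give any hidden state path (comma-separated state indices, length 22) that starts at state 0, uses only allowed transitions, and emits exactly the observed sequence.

  0: obs=y cand={0,3} pick 0 [start]
  1: obs=y cand={0,3} pick 0 [0->0 ok]
  2: obs=x cand={1} pick 1 [0->1 ok]
  3: obs=z cand={2} pick 2 [1->2 ok]
  4: obs=y cand={0,3} pick 3 [2->3 ok]
  5: obs=y cand={0,3} pick 3 [3->3 ok]
  6: obs=y cand={0,3} pick 0 [3->0 ok]
  7: obs=y cand={0,3} pick 0 [0->0 ok]
  8: obs=x cand={1} pick 1 [0->1 ok]
  9: obs=z cand={2} pick 2 [1->2 ok]
  10: obs=y cand={0,3} pick 3 [2->3 ok]
  11: obs=y cand={0,3} pick 3 [3->3 ok]
  12: obs=y cand={0,3} pick 3 [3->3 ok]
  13: obs=y cand={0,3} pick 3 [3->3 ok]
  14: obs=y cand={0,3} pick 3 [3->3 ok]
  15: obs=x cand={1} pick 1 [3->1 ok]
  16: obs=z cand={2} pick 2 [1->2 ok]
  17: obs=z cand={2} pick 2 [2->2 ok]
  18: obs=x cand={1} pick 1 [2->1 ok]
  19: obs=y cand={0,3} pick 3 [1->3 ok]
  20: obs=y cand={0,3} pick 0 [3->0 ok]
  21: obs=y cand={0,3} pick 0 [0->0 ok]

0,0,1,2,3,3,0,0,1,2,3,3,3,3,3,1,2,2,1,3,0,0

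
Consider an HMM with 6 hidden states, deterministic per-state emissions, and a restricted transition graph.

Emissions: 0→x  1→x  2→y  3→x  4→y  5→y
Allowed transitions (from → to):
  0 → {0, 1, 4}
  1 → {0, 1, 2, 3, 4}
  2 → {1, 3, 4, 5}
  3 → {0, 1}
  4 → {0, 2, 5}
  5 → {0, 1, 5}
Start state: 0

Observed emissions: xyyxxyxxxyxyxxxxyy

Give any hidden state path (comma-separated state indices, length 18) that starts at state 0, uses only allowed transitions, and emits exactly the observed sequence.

  t0 'x' -> {0,1,3}, take 0 (start)
  t1 'y' -> {2,4,5}, take 4 (0->4 ok)
  t2 'y' -> {2,4,5}, take 5 (4->5 ok)
  t3 'x' -> {0,1,3}, take 0 (5->0 ok)
  t4 'x' -> {0,1,3}, take 1 (0->1 ok)
  t5 'y' -> {2,4,5}, take 2 (1->2 ok)
  t6 'x' -> {0,1,3}, take 3 (2->3 ok)
  t7 'x' -> {0,1,3}, take 0 (3->0 ok)
  t8 'x' -> {0,1,3}, take 1 (0->1 ok)
  t9 'y' -> {2,4,5}, take 2 (1->2 ok)
  t10 'x' -> {0,1,3}, take 1 (2->1 ok)
  t11 'y' -> {2,4,5}, take 4 (1->4 ok)
  t12 'x' -> {0,1,3}, take 0 (4->0 ok)
  t13 'x' -> {0,1,3}, take 0 (0->0 ok)
  t14 'x' -> {0,1,3}, take 0 (0->0 ok)
  t15 'x' -> {0,1,3}, take 1 (0->1 ok)
  t16 'y' -> {2,4,5}, take 4 (1->4 ok)
  t17 'y' -> {2,4,5}, take 2 (4->2 ok)

0,4,5,0,1,2,3,0,1,2,1,4,0,0,0,1,4,2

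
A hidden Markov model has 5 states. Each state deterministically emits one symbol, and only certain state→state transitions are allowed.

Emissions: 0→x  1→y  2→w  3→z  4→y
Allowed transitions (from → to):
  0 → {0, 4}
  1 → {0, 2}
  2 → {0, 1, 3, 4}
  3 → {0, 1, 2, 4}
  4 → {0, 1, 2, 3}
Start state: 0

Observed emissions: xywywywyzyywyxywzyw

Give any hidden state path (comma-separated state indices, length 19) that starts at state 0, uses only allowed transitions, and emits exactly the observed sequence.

  [0] x  {0}  => 0  start
  [1] y  {1,4}  => 4  0->4 ok
  [2] w  {2}  => 2  4->2 ok
  [3] y  {1,4}  => 1  2->1 ok
  [4] w  {2}  => 2  1->2 ok
  [5] y  {1,4}  => 1  2->1 ok
  [6] w  {2}  => 2  1->2 ok
  [7] y  {1,4}  => 4  2->4 ok
  [8] z  {3}  => 3  4->3 ok
  [9] y  {1,4}  => 4  3->4 ok
  [10] y  {1,4}  => 1  4->1 ok
  [11] w  {2}  => 2  1->2 ok
  [12] y  {1,4}  => 1  2->1 ok
  [13] x  {0}  => 0  1->0 ok
  [14] y  {1,4}  => 4  0->4 ok
  [15] w  {2}  => 2  4->2 ok
  [16] z  {3}  => 3  2->3 ok
  [17] y  {1,4}  => 1  3->1 ok
  [18] w  {2}  => 2  1->2 ok

0,4,2,1,2,1,2,4,3,4,1,2,1,0,4,2,3,1,2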